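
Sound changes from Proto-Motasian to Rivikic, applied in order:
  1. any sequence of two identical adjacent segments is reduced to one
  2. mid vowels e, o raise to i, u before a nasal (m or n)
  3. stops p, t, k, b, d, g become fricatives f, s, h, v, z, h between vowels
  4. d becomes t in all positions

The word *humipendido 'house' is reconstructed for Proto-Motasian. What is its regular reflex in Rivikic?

humifintizo

Rivikic: *humipendido
  humipendido (rule 1 does not apply)
  humipendido → humipindido   [pre-nasal raising]
  humipindido → humifindizo   [intervocalic lenition]
  humifindizo → humifintizo   [unconditioned shift]
  giving Rivikic humifintizo.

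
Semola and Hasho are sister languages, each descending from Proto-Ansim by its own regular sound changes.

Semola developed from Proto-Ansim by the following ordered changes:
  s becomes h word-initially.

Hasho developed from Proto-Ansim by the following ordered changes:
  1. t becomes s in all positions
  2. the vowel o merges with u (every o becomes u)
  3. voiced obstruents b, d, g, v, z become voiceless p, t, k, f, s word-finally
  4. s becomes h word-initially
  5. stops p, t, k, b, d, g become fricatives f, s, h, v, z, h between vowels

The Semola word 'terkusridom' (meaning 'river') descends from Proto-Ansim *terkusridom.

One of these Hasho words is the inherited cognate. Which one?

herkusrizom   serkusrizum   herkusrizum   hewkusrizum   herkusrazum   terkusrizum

Hasho: start from *terkusridom.
  rule 1 (unconditioned shift): terkusridom → serkusridom
  rule 2 (vowel merger): serkusridom → serkusridum
  rule 3: no change — serkusridum
  rule 4 (debuccalisation): serkusridum → herkusridum
  rule 5 (intervocalic lenition): herkusridum → herkusrizum
  ⇒ Hasho herkusrizum
Only 'herkusrizum' matches the regular Hasho development of *terkusridom.

herkusrizum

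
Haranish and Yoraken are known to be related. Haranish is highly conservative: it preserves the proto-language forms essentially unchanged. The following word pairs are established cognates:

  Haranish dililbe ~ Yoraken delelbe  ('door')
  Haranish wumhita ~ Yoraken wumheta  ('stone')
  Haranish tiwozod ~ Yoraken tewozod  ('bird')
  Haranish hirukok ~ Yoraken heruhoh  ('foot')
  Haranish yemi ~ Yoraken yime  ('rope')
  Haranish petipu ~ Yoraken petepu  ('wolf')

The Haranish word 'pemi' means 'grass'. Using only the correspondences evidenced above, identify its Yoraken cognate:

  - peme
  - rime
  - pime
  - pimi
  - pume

yemi ~ yime — Haranish e corresponds to Yoraken i after a consonant, before a nasal.
yemi ~ yime — Haranish i corresponds to Yoraken e word-finally.
Applying these to Haranish 'pemi':
  pemi → pimi   (e→i after a consonant, before a nasal)
  pimi → pime   (i→e word-finally)
So the Yoraken cognate is 'pime'.

pime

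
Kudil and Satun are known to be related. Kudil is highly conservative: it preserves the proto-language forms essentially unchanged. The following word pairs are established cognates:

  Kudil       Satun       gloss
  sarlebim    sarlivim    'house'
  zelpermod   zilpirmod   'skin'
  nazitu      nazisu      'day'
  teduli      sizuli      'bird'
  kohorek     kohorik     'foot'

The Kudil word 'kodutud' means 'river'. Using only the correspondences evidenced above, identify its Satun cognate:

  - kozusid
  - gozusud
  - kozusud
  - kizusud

kozusud

teduli ~ sizuli — Kudil d corresponds to Satun z between vowels (before a back vowel).
nazitu ~ nazisu — Kudil t corresponds to Satun s between vowels (before a back vowel).
Applying these to Kudil 'kodutud':
  kodutud → kozutud   (d→z between vowels (before a back vowel))
  kozutud → kozusud   (t→s between vowels (before a back vowel))
So the Satun cognate is 'kozusud'.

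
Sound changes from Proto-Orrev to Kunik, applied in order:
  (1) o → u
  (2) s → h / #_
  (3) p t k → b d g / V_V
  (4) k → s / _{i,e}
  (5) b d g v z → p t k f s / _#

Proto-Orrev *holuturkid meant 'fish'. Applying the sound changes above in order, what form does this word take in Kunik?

Kunik: start from *holuturkid.
  rule 1 (vowel merger): holuturkid → huluturkid
  rule 2: no change — huluturkid
  rule 3 (intervocalic voicing): huluturkid → huludurkid
  rule 4 (palatalisation): huludurkid → huludursid
  rule 5 (final devoicing): huludursid → huludursit
  ⇒ Kunik huludursit

huludursit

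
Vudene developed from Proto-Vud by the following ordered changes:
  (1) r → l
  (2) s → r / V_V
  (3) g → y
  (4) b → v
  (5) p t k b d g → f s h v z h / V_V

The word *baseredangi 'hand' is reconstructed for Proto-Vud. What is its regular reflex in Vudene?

Vudene: *baseredangi > baseledangi > bareledangi > bareledanyi > vareledanyi > varelezanyi  (by unconditioned shift, rhotacism, unconditioned shift, unconditioned shift, intervocalic lenition)

varelezanyi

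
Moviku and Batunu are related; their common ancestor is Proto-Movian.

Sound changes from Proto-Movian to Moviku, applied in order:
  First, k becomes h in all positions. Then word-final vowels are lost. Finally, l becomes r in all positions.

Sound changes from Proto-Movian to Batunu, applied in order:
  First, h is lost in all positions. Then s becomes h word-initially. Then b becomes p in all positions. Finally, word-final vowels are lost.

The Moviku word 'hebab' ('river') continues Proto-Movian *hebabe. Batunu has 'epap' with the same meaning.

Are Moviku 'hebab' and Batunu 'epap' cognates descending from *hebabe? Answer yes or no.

yes

Derive the expected Batunu reflex of *hebabe:
Batunu: *hebabe > ebabe > epape > epap  (by h-loss, unconditioned shift, apocope)
Batunu 'epap' matches the regular reflex exactly, so the pair is cognate.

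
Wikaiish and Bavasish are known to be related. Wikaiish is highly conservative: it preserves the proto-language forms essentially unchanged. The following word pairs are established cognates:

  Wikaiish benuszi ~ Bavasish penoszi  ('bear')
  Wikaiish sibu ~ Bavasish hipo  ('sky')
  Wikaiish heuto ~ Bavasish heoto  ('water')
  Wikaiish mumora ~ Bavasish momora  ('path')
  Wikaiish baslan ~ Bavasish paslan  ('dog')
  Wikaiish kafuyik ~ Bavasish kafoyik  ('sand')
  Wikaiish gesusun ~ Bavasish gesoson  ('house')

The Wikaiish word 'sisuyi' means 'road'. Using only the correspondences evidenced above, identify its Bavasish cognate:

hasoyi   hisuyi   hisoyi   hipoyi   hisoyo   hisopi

sibu ~ hipo — Wikaiish s corresponds to Bavasish h word-initially before a front vowel.
benuszi ~ penoszi, kafuyik ~ kafoyik — Wikaiish u corresponds to Bavasish o after a consonant, before a consonant other than r, m, n, p, b, f, v.
Applying these to Wikaiish 'sisuyi':
  sisuyi → hisuyi   (s→h word-initially before a front vowel)
  hisuyi → hisoyi   (u→o after a consonant, before a consonant other than r, m, n, p, b, f, v)
So the Bavasish cognate is 'hisoyi'.

hisoyi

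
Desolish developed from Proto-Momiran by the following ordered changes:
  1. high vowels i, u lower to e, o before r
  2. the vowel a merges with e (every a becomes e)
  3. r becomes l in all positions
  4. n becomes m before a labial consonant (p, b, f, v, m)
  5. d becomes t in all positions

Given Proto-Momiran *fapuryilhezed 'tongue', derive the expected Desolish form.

Desolish: *fapuryilhezed
  fapuryilhezed → faporyilhezed   [pre-rhotic lowering]
  faporyilhezed → feporyilhezed   [vowel merger]
  feporyilhezed → fepolyilhezed   [unconditioned shift]
  fepolyilhezed (rule 4 does not apply)
  fepolyilhezed → fepolyilhezet   [unconditioned shift]
  giving Desolish fepolyilhezet.

fepolyilhezet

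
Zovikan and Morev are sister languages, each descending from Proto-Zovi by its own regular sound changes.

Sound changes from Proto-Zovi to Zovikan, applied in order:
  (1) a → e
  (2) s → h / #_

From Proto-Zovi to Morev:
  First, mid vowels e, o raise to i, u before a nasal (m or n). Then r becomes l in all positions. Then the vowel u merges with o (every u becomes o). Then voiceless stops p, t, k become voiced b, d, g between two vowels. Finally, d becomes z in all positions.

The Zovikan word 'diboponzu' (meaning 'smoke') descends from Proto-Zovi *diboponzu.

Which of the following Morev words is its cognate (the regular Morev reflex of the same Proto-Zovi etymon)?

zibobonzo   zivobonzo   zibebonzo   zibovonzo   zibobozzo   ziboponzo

Morev: start from *diboponzu.
  rule 1 (pre-nasal raising): diboponzu → dibopunzu
  rule 2: no change — dibopunzu
  rule 3 (vowel merger): dibopunzu → diboponzo
  rule 4 (intervocalic voicing): diboponzo → dibobonzo
  rule 5 (unconditioned shift): dibobonzo → zibobonzo
  ⇒ Morev zibobonzo
Among the options, 'zibobonzo' alone shows every Morev change applied in order.

zibobonzo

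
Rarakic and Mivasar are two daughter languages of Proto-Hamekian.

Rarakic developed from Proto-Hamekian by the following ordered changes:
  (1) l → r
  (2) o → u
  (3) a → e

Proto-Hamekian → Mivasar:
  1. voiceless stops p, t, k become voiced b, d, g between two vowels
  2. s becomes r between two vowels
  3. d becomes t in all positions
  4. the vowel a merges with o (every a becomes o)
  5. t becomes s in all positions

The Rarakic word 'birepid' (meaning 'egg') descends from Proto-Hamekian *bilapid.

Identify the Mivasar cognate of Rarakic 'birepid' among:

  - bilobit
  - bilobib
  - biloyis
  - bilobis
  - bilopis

Mivasar: start from *bilapid.
  rule 1 (intervocalic voicing): bilapid → bilabid
  rule 2: no change — bilabid
  rule 3 (unconditioned shift): bilabid → bilabit
  rule 4 (vowel merger): bilabit → bilobit
  rule 5 (unconditioned shift): bilobit → bilobis
  ⇒ Mivasar bilobis

bilobis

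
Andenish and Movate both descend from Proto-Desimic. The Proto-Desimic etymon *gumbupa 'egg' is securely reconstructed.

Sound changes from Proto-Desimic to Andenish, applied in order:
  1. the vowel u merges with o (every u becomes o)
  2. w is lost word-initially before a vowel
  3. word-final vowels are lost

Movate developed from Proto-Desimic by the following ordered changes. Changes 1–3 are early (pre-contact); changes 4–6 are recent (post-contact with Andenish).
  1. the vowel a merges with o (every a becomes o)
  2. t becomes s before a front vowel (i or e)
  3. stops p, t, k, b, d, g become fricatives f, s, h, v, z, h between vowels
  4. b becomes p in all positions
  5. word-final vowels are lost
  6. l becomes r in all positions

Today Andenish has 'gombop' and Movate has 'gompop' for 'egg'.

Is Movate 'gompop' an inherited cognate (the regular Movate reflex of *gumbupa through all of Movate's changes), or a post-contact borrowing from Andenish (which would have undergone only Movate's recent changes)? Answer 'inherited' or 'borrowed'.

borrowed

If inherited, *gumbupa would pass through all of Movate's changes:
Movate: *gumbupa
  gumbupa → gumbupo   [vowel merger]
  gumbupo (rule 2 does not apply)
  gumbupo → gumbufo   [intervocalic lenition]
  gumbufo → gumpufo   [unconditioned shift]
  gumpufo → gumpuf   [apocope]
  gumpuf (rule 6 does not apply)
  giving Movate gumpuf.
If borrowed from Andenish 'gombop' after the early changes, it would undergo only the recent ones:
  rule 4 (unconditioned shift): gombop → gompop
  rule 5 (apocope): no change (gompop)
  rule 6 (unconditioned shift): no change (gompop)
  ⇒ as a loan: gompop
Movate 'gompop' matches the loan outcome 'gompop', not the inherited 'gumpuf' — it skipped the early Movate changes, so it was borrowed from Andenish.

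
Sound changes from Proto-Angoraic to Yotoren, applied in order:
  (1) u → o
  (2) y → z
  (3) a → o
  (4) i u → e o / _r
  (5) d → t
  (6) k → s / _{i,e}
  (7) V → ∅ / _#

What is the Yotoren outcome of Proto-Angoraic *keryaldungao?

serzoltongo

Yotoren: *keryaldungao > keryaldongao > kerzaldongao > kerzoldongoo > kerzoltongoo > serzoltongoo > serzoltongo  (by vowel merger, unconditioned shift, vowel merger, unconditioned shift, palatalisation, apocope)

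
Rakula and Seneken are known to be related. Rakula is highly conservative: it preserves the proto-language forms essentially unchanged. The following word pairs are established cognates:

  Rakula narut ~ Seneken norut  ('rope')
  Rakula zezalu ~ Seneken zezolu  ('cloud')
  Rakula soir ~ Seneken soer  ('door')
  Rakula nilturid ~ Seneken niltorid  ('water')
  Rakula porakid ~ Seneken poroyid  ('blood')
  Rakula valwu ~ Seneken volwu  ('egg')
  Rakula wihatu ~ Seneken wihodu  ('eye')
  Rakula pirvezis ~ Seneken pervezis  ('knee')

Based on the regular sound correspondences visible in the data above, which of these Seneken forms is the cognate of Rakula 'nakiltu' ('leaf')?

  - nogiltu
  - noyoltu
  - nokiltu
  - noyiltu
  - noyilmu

noyiltu

zezalu ~ zezolu, porakid ~ poroyid — Rakula a corresponds to Seneken o after a consonant, before a consonant other than r, m, n, p, b, f, v.
porakid ~ poroyid — Rakula k corresponds to Seneken y between vowels (before a front vowel).
Applying these to Rakula 'nakiltu':
  nakiltu → nokiltu   (a→o after a consonant, before a consonant other than r, m, n, p, b, f, v)
  nokiltu → noyiltu   (k→y between vowels (before a front vowel))
So the Seneken cognate is 'noyiltu'.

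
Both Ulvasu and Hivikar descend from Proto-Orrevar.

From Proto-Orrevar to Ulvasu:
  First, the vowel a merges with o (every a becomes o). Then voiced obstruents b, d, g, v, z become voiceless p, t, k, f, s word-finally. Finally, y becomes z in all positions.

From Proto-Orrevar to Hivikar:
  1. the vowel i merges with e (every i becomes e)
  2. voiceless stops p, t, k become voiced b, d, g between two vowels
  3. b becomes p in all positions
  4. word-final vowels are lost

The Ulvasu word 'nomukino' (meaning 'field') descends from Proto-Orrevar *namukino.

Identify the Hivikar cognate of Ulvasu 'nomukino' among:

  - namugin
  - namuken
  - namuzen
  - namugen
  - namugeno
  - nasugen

Hivikar: *namukino
  namukino → namukeno   [vowel merger]
  namukeno → namugeno   [intervocalic voicing]
  namugeno (rule 3 does not apply)
  namugeno → namugen   [apocope]
  giving Hivikar namugen.
The other candidates each miss or misapply at least one Hivikar change.

namugen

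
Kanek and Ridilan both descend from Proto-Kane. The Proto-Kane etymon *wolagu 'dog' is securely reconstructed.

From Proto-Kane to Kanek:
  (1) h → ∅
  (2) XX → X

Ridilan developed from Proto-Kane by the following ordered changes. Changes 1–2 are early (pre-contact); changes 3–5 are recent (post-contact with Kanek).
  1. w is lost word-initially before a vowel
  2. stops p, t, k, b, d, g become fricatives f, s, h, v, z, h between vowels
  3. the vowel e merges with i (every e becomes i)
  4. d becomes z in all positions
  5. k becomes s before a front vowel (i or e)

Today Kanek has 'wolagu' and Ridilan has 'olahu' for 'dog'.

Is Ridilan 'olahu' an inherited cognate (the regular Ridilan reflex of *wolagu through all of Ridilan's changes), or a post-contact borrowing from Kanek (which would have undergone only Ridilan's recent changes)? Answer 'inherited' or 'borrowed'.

inherited

If inherited, *wolagu would pass through all of Ridilan's changes:
Ridilan: start from *wolagu.
  rule 1 (glide loss): wolagu → olagu
  rule 2 (intervocalic lenition): olagu → olahu
  rule 3: no change — olahu
  rule 4: no change — olahu
  rule 5: no change — olahu
  ⇒ Ridilan olahu
If borrowed from Kanek 'wolagu' after the early changes, it would undergo only the recent ones:
  rule 3 (vowel merger): no change (wolagu)
  rule 4 (unconditioned shift): no change (wolagu)
  rule 5 (palatalisation): no change (wolagu)
  ⇒ as a loan: wolagu
Ridilan 'olahu' matches the inherited outcome exactly, so it is an inherited cognate, not a loan.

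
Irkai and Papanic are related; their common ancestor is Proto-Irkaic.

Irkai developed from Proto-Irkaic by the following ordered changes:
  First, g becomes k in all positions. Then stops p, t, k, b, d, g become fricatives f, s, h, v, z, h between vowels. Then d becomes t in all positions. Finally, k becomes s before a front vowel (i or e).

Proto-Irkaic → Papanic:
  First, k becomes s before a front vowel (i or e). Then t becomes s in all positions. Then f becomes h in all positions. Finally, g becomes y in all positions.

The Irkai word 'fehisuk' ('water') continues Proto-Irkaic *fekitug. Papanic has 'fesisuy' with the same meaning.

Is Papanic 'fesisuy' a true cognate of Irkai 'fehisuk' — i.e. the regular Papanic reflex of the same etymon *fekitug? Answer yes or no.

no

Derive the expected Papanic reflex of *fekitug:
Papanic: start from *fekitug.
  rule 1 (palatalisation): fekitug → fesitug
  rule 2 (unconditioned shift): fesitug → fesisug
  rule 3 (unconditioned shift): fesisug → hesisug
  rule 4 (unconditioned shift): hesisug → hesisuy
  ⇒ Papanic hesisuy
The regular Papanic reflex would be 'hesisuy', but the attested form is 'fesisuy'. The correspondence is irregular, so they are not cognates (the Papanic form has a different source).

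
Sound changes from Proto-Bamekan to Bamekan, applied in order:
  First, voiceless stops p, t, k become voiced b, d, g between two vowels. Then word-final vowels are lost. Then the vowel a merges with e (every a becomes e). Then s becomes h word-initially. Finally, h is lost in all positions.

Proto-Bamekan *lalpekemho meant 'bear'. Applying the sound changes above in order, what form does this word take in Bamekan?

lelpegem

Bamekan: *lalpekemho
  lalpekemho → lalpegemho   [intervocalic voicing]
  lalpegemho → lalpegemh   [apocope]
  lalpegemh → lelpegemh   [vowel merger]
  lelpegemh (rule 4 does not apply)
  lelpegemh → lelpegem   [h-loss]
  giving Bamekan lelpegem.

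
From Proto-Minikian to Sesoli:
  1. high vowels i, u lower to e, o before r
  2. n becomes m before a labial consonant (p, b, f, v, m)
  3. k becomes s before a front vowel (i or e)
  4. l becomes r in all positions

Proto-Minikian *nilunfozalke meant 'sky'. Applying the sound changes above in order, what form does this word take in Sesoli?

nirumfozarse

Sesoli: start from *nilunfozalke.
  rule 1: no change — nilunfozalke
  rule 2 (nasal place assimilation): nilunfozalke → nilumfozalke
  rule 3 (palatalisation): nilumfozalke → nilumfozalse
  rule 4 (unconditioned shift): nilumfozalse → nirumfozarse
  ⇒ Sesoli nirumfozarse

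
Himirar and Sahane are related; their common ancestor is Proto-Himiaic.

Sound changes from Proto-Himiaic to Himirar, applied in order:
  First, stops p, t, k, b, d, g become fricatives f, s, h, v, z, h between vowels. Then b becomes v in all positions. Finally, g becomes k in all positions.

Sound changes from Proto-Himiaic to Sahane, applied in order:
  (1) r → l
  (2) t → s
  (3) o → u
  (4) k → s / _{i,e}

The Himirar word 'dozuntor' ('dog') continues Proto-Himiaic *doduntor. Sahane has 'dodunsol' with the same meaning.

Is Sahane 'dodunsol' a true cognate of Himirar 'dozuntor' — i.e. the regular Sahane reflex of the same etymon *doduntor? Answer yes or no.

Derive the expected Sahane reflex of *doduntor:
Sahane: *doduntor > doduntol > dodunsol > dudunsul  (by unconditioned shift, unconditioned shift, vowel merger)
The regular Sahane reflex would be 'dudunsul', but the attested form is 'dodunsol'. The correspondence is irregular, so they are not cognates (the Sahane form has a different source).

no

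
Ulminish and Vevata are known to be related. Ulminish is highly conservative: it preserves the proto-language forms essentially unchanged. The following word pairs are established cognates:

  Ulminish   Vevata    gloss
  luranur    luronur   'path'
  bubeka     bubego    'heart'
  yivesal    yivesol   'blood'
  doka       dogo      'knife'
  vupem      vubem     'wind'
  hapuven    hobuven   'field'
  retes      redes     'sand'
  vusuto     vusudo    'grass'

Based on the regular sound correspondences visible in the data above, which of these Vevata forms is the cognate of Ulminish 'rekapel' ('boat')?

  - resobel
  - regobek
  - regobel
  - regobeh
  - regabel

bubeka ~ bubego, doka ~ dogo — Ulminish k corresponds to Vevata g between vowels (before a back vowel).
hapuven ~ hobuven — Ulminish a corresponds to Vevata o after a consonant, before a labial obstruent.
vupem ~ vubem — Ulminish p corresponds to Vevata b between vowels (before a front vowel).
Applying these to Ulminish 'rekapel':
  rekapel → regapel   (k→g between vowels (before a back vowel))
  regapel → regopel   (a→o after a consonant, before a labial obstruent)
  regopel → regobel   (p→b between vowels (before a front vowel))
So the Vevata cognate is 'regobel'.

regobel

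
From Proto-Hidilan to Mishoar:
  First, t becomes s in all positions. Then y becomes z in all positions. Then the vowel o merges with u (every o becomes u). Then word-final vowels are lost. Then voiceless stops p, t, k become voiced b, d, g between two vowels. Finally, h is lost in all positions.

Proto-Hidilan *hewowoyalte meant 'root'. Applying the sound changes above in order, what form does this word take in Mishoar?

ewuwuzals

Mishoar: start from *hewowoyalte.
  rule 1 (unconditioned shift): hewowoyalte → hewowoyalse
  rule 2 (unconditioned shift): hewowoyalse → hewowozalse
  rule 3 (vowel merger): hewowozalse → hewuwuzalse
  rule 4 (apocope): hewuwuzalse → hewuwuzals
  rule 5: no change — hewuwuzals
  rule 6 (h-loss): hewuwuzals → ewuwuzals
  ⇒ Mishoar ewuwuzals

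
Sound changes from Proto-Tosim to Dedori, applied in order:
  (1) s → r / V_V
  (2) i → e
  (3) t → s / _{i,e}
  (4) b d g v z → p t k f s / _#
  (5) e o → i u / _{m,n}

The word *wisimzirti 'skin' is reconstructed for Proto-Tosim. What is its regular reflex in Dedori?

Dedori: *wisimzirti > wirimzirti > weremzerte > weremzerse > werimzerse  (by rhotacism, vowel merger, palatalisation, pre-nasal raising)

werimzerse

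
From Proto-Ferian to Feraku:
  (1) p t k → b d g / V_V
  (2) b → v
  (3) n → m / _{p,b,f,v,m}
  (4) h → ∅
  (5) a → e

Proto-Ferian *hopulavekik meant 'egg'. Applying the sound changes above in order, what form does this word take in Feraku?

Feraku: *hopulavekik > hobulavegik > hovulavegik > ovulavegik > ovulevegik  (by intervocalic voicing, unconditioned shift, h-loss, vowel merger)

ovulevegik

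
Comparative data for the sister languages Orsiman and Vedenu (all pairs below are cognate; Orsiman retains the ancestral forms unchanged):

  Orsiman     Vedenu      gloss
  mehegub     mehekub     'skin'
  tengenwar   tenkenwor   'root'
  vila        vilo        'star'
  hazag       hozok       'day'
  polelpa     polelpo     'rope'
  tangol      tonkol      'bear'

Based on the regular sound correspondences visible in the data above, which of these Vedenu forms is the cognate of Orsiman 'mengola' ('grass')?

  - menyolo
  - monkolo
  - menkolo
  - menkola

menkolo

tangol ~ tonkol — Orsiman g corresponds to Vedenu k after a consonant, before a back vowel.
vila ~ vilo, polelpa ~ polelpo — Orsiman a corresponds to Vedenu o word-finally.
Applying these to Orsiman 'mengola':
  mengola → menkola   (g→k after a consonant, before a back vowel)
  menkola → menkolo   (a→o word-finally)
So the Vedenu cognate is 'menkolo'.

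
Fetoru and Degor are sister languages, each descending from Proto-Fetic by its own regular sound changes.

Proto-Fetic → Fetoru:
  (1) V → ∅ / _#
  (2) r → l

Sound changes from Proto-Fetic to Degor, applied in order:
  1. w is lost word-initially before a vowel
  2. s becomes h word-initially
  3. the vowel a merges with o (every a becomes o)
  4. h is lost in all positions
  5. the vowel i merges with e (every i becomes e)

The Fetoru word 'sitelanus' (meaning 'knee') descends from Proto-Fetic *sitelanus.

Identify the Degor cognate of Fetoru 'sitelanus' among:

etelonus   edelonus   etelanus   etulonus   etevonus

Degor: *sitelanus
  sitelanus (rule 1 does not apply)
  sitelanus → hitelanus   [debuccalisation]
  hitelanus → hitelonus   [vowel merger]
  hitelonus → itelonus   [h-loss]
  itelonus → etelonus   [vowel merger]
  giving Degor etelonus.
Among the options, 'etelonus' alone shows every Degor change applied in order.

etelonus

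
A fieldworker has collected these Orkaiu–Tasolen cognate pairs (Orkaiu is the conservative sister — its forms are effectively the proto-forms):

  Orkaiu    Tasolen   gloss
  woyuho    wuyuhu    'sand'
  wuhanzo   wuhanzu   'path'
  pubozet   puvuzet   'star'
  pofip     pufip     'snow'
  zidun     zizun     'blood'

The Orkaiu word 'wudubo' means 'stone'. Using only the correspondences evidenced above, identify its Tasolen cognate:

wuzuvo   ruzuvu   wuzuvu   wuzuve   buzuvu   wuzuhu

wuzuvu

zidun ~ zizun — Orkaiu d corresponds to Tasolen z between vowels (before a back vowel).
pubozet ~ puvuzet — Orkaiu b corresponds to Tasolen v between vowels (before a back vowel).
woyuho ~ wuyuhu, wuhanzo ~ wuhanzu — Orkaiu o corresponds to Tasolen u word-finally.
Applying these to Orkaiu 'wudubo':
  wudubo → wuzubo   (d→z between vowels (before a back vowel))
  wuzubo → wuzuvo   (b→v between vowels (before a back vowel))
  wuzuvo → wuzuvu   (o→u word-finally)
So the Tasolen cognate is 'wuzuvu'.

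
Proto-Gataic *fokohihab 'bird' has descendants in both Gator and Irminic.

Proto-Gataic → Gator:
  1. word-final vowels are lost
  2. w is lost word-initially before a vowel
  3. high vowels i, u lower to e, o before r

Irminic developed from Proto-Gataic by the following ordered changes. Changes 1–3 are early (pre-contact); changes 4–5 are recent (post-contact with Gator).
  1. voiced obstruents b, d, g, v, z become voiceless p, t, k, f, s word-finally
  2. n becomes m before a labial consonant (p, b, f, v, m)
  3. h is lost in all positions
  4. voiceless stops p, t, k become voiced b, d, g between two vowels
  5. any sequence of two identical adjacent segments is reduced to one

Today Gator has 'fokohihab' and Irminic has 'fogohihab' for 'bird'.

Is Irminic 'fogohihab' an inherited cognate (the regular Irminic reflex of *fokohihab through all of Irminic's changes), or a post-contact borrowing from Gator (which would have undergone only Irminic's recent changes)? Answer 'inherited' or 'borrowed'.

If inherited, *fokohihab would pass through all of Irminic's changes:
Irminic: *fokohihab
  fokohihab → fokohihap   [final devoicing]
  fokohihap (rule 2 does not apply)
  fokohihap → fokoiap   [h-loss]
  fokoiap → fogoiap   [intervocalic voicing]
  fogoiap (rule 5 does not apply)
  giving Irminic fogoiap.
If borrowed from Gator 'fokohihab' after the early changes, it would undergo only the recent ones:
  rule 4 (intervocalic voicing): fokohihab → fogohihab
  rule 5 (degemination): no change (fogohihab)
  ⇒ as a loan: fogohihab
Irminic 'fogohihab' matches the loan outcome 'fogohihab', not the inherited 'fogoiap' — it skipped the early Irminic changes, so it was borrowed from Gator.

borrowed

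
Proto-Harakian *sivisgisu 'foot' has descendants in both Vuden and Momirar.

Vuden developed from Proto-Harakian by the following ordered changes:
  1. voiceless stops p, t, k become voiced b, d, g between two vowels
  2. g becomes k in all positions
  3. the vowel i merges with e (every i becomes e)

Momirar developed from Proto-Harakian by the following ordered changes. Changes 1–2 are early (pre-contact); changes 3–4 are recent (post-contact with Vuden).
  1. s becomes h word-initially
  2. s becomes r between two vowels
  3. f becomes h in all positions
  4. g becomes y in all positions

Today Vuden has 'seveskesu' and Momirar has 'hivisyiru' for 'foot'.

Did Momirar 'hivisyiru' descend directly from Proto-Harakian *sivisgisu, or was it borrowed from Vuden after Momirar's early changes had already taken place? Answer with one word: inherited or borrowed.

inherited

If inherited, *sivisgisu would pass through all of Momirar's changes:
Momirar: *sivisgisu
  sivisgisu → hivisgisu   [debuccalisation]
  hivisgisu → hivisgiru   [rhotacism]
  hivisgiru (rule 3 does not apply)
  hivisgiru → hivisyiru   [unconditioned shift]
  giving Momirar hivisyiru.
If borrowed from Vuden 'seveskesu' after the early changes, it would undergo only the recent ones:
  rule 3 (unconditioned shift): no change (seveskesu)
  rule 4 (unconditioned shift): no change (seveskesu)
  ⇒ as a loan: seveskesu
Momirar 'hivisyiru' matches the inherited outcome exactly, so it is an inherited cognate, not a loan.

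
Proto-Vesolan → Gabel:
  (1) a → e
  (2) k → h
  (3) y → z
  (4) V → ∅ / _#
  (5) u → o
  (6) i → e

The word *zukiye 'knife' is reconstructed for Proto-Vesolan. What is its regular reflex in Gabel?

zohez

Gabel: *zukiye
  zukiye (rule 1 does not apply)
  zukiye → zuhiye   [unconditioned shift]
  zuhiye → zuhize   [unconditioned shift]
  zuhize → zuhiz   [apocope]
  zuhiz → zohiz   [vowel merger]
  zohiz → zohez   [vowel merger]
  giving Gabel zohez.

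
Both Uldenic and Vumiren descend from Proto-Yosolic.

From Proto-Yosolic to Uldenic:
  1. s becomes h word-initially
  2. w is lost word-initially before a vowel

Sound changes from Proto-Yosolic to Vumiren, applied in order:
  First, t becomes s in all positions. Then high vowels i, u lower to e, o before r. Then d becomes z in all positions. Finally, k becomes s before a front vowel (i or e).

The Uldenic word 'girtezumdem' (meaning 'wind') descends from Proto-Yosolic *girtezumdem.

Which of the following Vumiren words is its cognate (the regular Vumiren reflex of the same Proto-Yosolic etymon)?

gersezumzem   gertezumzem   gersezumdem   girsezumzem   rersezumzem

gersezumzem

Vumiren: start from *girtezumdem.
  rule 1 (unconditioned shift): girtezumdem → girsezumdem
  rule 2 (pre-rhotic lowering): girsezumdem → gersezumdem
  rule 3 (unconditioned shift): gersezumdem → gersezumzem
  rule 4: no change — gersezumzem
  ⇒ Vumiren gersezumzem
Among the options, 'gersezumzem' alone shows every Vumiren change applied in order.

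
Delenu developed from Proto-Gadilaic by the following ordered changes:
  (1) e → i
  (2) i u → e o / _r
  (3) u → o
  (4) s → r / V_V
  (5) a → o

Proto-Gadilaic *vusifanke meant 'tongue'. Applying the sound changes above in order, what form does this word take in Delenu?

Delenu: start from *vusifanke.
  rule 1 (vowel merger): vusifanke → vusifanki
  rule 2: no change — vusifanki
  rule 3 (vowel merger): vusifanki → vosifanki
  rule 4 (rhotacism): vosifanki → vorifanki
  rule 5 (vowel merger): vorifanki → vorifonki
  ⇒ Delenu vorifonki

vorifonki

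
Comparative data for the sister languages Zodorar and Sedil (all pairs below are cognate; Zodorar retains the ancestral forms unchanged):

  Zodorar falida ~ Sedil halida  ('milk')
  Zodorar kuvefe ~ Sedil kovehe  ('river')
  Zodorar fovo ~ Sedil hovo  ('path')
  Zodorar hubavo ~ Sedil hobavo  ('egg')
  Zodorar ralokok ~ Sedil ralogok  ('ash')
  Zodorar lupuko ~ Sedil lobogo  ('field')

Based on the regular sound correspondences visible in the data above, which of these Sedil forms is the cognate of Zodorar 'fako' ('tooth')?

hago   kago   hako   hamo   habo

falida ~ halida — Zodorar f corresponds to Sedil h word-initially before a back vowel.
ralokok ~ ralogok, lupuko ~ lobogo — Zodorar k corresponds to Sedil g between vowels (before a back vowel).
Applying these to Zodorar 'fako':
  fako → hako   (f→h word-initially before a back vowel)
  hako → hago   (k→g between vowels (before a back vowel))
So the Sedil cognate is 'hago'.

hago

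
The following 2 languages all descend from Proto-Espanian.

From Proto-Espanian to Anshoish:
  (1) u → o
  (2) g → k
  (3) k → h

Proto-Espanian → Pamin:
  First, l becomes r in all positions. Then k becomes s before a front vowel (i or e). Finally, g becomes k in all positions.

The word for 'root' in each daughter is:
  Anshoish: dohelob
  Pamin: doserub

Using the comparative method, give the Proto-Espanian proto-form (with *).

Position 6: Anshoish has o, Pamin has u. Pamin preserves u here (none of its changes turn any other segment into u), so the proto-segment is *u.
Position 3: Anshoish has h, Pamin has s. Taking the neighbouring segments as reconstructed: Anshoish h could go back to *k or *g or *h; Pamin s could go back to *k or *s — the one source consistent with every daughter is *k.
Verify the candidate proto-form against each daughter:
Anshoish: *dokelub
  dokelub → dokelob   [vowel merger]
  dokelob (rule 2 does not apply)
  dokelob → dohelob   [unconditioned shift]
  giving Anshoish dohelob.
Pamin: *dokelub
  dokelub → dokerub   [unconditioned shift]
  dokerub → doserub   [palatalisation]
  doserub (rule 3 does not apply)
  giving Pamin doserub.
Only *dokelub yields all of Anshoish dohelob, Pamin doserub.

*dokelub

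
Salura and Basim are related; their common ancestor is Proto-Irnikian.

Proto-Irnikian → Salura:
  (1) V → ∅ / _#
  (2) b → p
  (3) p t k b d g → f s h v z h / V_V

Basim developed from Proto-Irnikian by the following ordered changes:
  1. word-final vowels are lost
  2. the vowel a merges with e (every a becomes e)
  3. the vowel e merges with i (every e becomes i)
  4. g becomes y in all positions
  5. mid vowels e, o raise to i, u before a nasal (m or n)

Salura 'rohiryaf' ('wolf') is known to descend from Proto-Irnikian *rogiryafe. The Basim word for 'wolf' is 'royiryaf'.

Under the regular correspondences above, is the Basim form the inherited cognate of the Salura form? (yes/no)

no

Derive the expected Basim reflex of *rogiryafe:
Basim: *rogiryafe > rogiryaf > rogiryef > rogiryif > royiryif  (by apocope, vowel merger, vowel merger, unconditioned shift)
The regular Basim reflex would be 'royiryif', but the attested form is 'royiryaf'. The correspondence is irregular, so they are not cognates (the Basim form has a different source).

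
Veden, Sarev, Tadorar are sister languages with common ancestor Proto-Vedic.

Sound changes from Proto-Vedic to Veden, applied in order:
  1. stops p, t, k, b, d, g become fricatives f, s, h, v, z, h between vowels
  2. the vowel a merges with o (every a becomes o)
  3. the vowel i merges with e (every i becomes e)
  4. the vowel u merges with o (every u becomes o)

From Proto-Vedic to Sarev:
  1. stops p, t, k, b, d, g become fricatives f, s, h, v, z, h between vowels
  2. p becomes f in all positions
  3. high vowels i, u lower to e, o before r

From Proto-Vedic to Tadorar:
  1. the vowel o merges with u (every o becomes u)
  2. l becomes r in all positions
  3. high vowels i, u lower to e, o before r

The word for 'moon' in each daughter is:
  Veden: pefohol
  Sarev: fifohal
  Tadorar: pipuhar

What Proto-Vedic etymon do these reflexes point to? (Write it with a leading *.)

*pipohal

Position 4: Veden has o, Sarev has o, Tadorar has u. Taking the neighbouring segments as reconstructed: Veden o could go back to *a or *o or *u; Sarev o can only go back to *o; Tadorar u could go back to *o or *u — the one source consistent with every daughter is *o.
Position 1: Veden has p, Sarev has f, Tadorar has p. Veden preserves p here (none of its changes turn any other segment into p), so the proto-segment is *p.
Verify the candidate proto-form against each daughter:
Veden: *pipohal > pifohal > pifohol > pefohol  (by intervocalic lenition, vowel merger, vowel merger)
Sarev: start from *pipohal.
  rule 1 (intervocalic lenition): pipohal → pifohal
  rule 2 (unconditioned shift): pifohal → fifohal
  rule 3: no change — fifohal
  ⇒ Sarev fifohal
Tadorar: *pipohal
  pipohal → pipuhal   [vowel merger]
  pipuhal → pipuhar   [unconditioned shift]
  pipuhar (rule 3 does not apply)
  giving Tadorar pipuhar.
*pipohal is the unique common source.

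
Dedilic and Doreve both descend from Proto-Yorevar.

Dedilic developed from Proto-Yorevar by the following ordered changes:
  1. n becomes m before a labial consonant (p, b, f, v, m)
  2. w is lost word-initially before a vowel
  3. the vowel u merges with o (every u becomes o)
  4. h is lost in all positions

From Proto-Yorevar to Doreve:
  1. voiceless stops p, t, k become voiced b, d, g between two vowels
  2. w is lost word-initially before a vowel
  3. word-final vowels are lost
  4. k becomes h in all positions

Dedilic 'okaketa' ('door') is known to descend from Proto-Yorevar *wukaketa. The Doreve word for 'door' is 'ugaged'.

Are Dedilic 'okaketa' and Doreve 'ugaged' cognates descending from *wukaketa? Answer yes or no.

yes

Derive the expected Doreve reflex of *wukaketa:
Doreve: start from *wukaketa.
  rule 1 (intervocalic voicing): wukaketa → wugageda
  rule 2 (glide loss): wugageda → ugageda
  rule 3 (apocope): ugageda → ugaged
  rule 4: no change — ugaged
  ⇒ Doreve ugaged
Doreve 'ugaged' matches the regular reflex exactly, so the pair is cognate.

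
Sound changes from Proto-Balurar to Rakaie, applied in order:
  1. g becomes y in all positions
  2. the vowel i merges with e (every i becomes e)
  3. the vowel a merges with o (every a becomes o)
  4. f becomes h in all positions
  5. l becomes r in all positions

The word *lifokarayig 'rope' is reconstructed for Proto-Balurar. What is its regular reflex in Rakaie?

rehokoroyey

Rakaie: *lifokarayig > lifokarayiy > lefokarayey > lefokoroyey > lehokoroyey > rehokoroyey  (by unconditioned shift, vowel merger, vowel merger, unconditioned shift, unconditioned shift)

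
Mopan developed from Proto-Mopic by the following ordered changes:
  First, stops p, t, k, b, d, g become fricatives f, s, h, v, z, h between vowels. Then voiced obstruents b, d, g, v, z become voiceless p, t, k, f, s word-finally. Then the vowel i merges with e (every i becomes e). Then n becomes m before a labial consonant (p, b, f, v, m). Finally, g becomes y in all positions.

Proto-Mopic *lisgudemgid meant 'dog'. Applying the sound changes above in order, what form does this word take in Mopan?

lesyuzemyet

Mopan: start from *lisgudemgid.
  rule 1 (intervocalic lenition): lisgudemgid → lisguzemgid
  rule 2 (final devoicing): lisguzemgid → lisguzemgit
  rule 3 (vowel merger): lisguzemgit → lesguzemget
  rule 4: no change — lesguzemget
  rule 5 (unconditioned shift): lesguzemget → lesyuzemyet
  ⇒ Mopan lesyuzemyet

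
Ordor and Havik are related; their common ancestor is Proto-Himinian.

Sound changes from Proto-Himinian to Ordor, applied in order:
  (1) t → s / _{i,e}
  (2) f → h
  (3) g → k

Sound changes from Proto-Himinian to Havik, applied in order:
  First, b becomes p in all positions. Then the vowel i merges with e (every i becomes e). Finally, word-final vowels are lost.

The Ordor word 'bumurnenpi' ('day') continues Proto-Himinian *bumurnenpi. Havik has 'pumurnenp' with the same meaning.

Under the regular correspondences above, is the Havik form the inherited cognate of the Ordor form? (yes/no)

yes

Derive the expected Havik reflex of *bumurnenpi:
Havik: start from *bumurnenpi.
  rule 1 (unconditioned shift): bumurnenpi → pumurnenpi
  rule 2 (vowel merger): pumurnenpi → pumurnenpe
  rule 3 (apocope): pumurnenpe → pumurnenp
  ⇒ Havik pumurnenp
Havik 'pumurnenp' matches the regular reflex exactly, so the pair is cognate.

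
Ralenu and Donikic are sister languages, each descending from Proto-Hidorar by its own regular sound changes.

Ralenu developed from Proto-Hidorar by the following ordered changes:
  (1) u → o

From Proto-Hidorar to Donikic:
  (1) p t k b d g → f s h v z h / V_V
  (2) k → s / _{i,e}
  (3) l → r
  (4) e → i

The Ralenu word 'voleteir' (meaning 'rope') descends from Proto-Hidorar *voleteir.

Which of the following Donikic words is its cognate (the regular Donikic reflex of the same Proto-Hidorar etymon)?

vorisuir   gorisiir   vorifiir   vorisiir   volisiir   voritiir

Donikic: *voleteir > voleseir > voreseir > vorisiir  (by intervocalic lenition, unconditioned shift, vowel merger)
Only 'vorisiir' matches the regular Donikic development of *voleteir.

vorisiir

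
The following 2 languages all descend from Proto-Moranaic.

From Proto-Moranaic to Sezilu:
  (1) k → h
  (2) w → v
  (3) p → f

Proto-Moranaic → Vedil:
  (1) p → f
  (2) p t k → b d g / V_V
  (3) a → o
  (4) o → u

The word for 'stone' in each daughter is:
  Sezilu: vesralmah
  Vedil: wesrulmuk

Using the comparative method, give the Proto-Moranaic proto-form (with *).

Position 8: Sezilu has a, Vedil has u. Sezilu preserves a here (none of its changes turn any other segment into a), so the proto-segment is *a.
Position 5: Sezilu has a, Vedil has u. Sezilu preserves a here (none of its changes turn any other segment into a), so the proto-segment is *a.
Position 9: Sezilu has h, Vedil has k. Vedil preserves k here (none of its changes turn any other segment into k), so the proto-segment is *k.
Verify the candidate proto-form against each daughter:
Sezilu: *wesralmak > wesralmah > vesralmah  (by unconditioned shift, unconditioned shift)
Vedil: *wesralmak > wesrolmok > wesrulmuk  (by vowel merger, vowel merger)
Only *wesralmak yields all of Sezilu vesralmah, Vedil wesrulmuk.

*wesralmak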